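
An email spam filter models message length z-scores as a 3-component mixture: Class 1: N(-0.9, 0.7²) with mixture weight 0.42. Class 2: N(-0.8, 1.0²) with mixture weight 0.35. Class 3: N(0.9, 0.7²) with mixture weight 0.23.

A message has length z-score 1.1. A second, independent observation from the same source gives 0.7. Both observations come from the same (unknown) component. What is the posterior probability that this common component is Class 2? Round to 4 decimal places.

0.0413

The responsibility of component k is π_k f_k(x) divided by Σ_j π_j f_j(x).
Since both observations come from the same component, the likelihood for component k is f_k(x₁)·f_k(x₂).
  L_1 = [0.00962014] × [0.0418147] = 0.000402263
  L_2 = [0.0656158] × [0.129518] = 0.0084984
  L_3 = [0.547124] × [0.547124] = 0.299345
Weight by the priors:
  π_1·L_1 = 0.42 × 0.000402263 = 0.00016895
  π_2·L_2 = 0.35 × 0.0084984 = 0.00297444
  π_3·L_3 = 0.23 × 0.299345 = 0.0688493
Denominator: 0.00016895 + 0.00297444 + 0.0688493 = 0.0719927
Responsibility of Class 2: 0.00297444 / 0.0719927 ≈ 0.0413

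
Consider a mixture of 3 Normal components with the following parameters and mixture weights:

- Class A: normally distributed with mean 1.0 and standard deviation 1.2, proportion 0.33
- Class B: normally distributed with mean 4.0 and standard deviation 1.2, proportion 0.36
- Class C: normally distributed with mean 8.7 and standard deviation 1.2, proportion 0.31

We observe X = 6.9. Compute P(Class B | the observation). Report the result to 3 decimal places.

0.162

Posterior ∝ prior × likelihood, so P(k | x) ∝ π_k f_k(x); normalise over all components.
Evaluate each component's likelihood at the observed value:
  f_A = 1.87282e-06
  f_B = 0.0179279
  f_C = 0.107931
Multiply by the mixture weights:
  π_A·f_A = 0.33 × 1.87282e-06 = 6.1803e-07
  π_B·f_B = 0.36 × 0.0179279 = 0.00645403
  π_C·f_C = 0.31 × 0.107931 = 0.0334587
Denominator: 6.1803e-07 + 0.00645403 + 0.0334587 = 0.0399134
Responsibility of Class B: 0.00645403 / 0.0399134 ≈ 0.162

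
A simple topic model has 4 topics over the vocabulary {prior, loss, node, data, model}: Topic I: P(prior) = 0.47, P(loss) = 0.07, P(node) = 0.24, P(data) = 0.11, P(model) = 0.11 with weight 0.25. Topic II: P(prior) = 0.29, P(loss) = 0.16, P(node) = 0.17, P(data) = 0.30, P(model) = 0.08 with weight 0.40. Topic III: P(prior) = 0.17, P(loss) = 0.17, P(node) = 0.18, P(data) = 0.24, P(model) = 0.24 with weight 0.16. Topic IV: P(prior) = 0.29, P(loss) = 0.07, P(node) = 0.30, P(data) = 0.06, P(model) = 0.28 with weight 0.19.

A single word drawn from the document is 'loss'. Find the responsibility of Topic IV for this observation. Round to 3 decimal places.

0.109

By Bayes' theorem, P(k | x) = P(Z=k) f_k(x) / Σ_j P(Z=j) f_j(x).
Evaluate each component's likelihood at the observed value:
  p_I = P(loss | comp) = 0.07
  p_II = P(loss | comp) = 0.16
  p_III = P(loss | comp) = 0.17
  p_IV = P(loss | comp) = 0.07
Weight by the priors:
  P(Z=I)·p_I = 0.25 × 0.07 = 0.0175
  P(Z=II)·p_II = 0.40 × 0.16 = 0.064
  P(Z=III)·p_III = 0.16 × 0.17 = 0.0272
  P(Z=IV)·p_IV = 0.19 × 0.07 = 0.0133
Marginal: 0.0175 + 0.064 + 0.0272 + 0.0133 = 0.122
Responsibility of Topic IV: 0.0133 / 0.122 ≈ 0.109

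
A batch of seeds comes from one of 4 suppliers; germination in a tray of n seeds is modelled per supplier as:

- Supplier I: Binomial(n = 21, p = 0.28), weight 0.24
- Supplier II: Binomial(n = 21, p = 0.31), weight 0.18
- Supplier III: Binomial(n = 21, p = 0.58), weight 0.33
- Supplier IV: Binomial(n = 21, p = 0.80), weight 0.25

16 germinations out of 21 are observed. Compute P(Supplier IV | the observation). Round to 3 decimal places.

The responsibility of component k is P(Z=k) f_k(x) divided by Σ_j P(Z=j) f_j(x).
Evaluate each component's likelihood at the observed value:
  f_I = 5.61997e-06
  f_II = 2.31513e-05
  f_III = 0.0436152
  f_IV = 0.183287
Prior × likelihood for each component:
  P(Z=I)·f_I = 0.24 × 5.61997e-06 = 1.34879e-06
  P(Z=II)·f_II = 0.18 × 2.31513e-05 = 4.16724e-06
  P(Z=III)·f_III = 0.33 × 0.0436152 = 0.014393
  P(Z=IV)·f_IV = 0.25 × 0.183287 = 0.0458219
Normaliser: 1.34879e-06 + 4.16724e-06 + 0.014393 + 0.0458219 = 0.0602204
Responsibility of Supplier IV: 0.0458219 / 0.0602204 ≈ 0.761

0.761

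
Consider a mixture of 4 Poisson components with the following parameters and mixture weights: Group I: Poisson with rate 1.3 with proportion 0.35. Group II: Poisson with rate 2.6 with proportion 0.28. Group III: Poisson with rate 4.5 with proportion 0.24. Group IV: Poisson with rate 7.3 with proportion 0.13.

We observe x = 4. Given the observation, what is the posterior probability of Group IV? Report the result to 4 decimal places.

0.0972

By Bayes' theorem, P(k | x) = π_k f_k(x) / Σ_j π_j f_j(x).
Evaluate each component's likelihood at the observed value:
  p_I = 0.0324324
  p_II = 0.141422
  p_III = 0.189808
  p_IV = 0.0799338
Multiply by the mixture weights:
  π_I·p_I = 0.35 × 0.0324324 = 0.0113513
  π_II·p_II = 0.28 × 0.141422 = 0.0395981
  π_III·p_III = 0.24 × 0.189808 = 0.0455538
  π_IV·p_IV = 0.13 × 0.0799338 = 0.0103914
Evidence: 0.0113513 + 0.0395981 + 0.0455538 + 0.0103914 = 0.106895
P(Group IV | the observation) = 0.0103914 / 0.106895 ≈ 0.0972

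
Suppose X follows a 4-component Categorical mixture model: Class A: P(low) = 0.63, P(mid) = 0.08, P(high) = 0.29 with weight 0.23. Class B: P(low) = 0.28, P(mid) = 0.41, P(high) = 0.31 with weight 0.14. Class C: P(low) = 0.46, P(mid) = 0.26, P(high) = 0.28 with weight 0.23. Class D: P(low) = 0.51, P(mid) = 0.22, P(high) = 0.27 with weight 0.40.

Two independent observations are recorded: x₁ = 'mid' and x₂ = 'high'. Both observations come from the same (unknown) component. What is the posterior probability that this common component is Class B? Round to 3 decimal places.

0.280

The responsibility of component k is π_k f_k(x) divided by Σ_j π_j f_j(x).
Since both observations come from the same component, the likelihood for component k is f_k(x₁)·f_k(x₂).
  p_A = [0.08] × [0.29] = 0.0232
  p_B = [0.41] × [0.31] = 0.1271
  p_C = [0.26] × [0.28] = 0.0728
  p_D = [0.22] × [0.27] = 0.0594
Multiply by the mixture weights:
  π_A·p_A = 0.23 × 0.0232 = 0.005336
  π_B·p_B = 0.14 × 0.1271 = 0.017794
  π_C·p_C = 0.23 × 0.0728 = 0.016744
  π_D·p_D = 0.40 × 0.0594 = 0.02376
Evidence: 0.005336 + 0.017794 + 0.016744 + 0.02376 = 0.063634
So the posterior for Class B is 0.017794 / 0.063634 ≈ 0.280.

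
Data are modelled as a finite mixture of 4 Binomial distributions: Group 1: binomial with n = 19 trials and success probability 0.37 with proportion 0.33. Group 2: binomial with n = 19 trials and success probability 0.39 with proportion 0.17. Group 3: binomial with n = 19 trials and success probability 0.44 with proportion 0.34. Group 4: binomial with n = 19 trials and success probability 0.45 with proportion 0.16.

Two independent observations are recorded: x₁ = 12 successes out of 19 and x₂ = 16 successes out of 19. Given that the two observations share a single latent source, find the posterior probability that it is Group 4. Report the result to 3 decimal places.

Posterior ∝ prior × likelihood, so P(k | x) ∝ π_k f_k(x); normalise over all components.
Since both observations come from the same component, the likelihood for component k is f_k(x₁)·f_k(x₂).
  p_1 = [C(19,12)·0.37^12·0.63^7 = 50388·6.58295e-06·0.0393898 = 0.0130657] × [2.98932e-05] = 3.90575e-07
  p_2 = [C(19,12)·0.39^12·0.61^7 = 50388·1.23816e-05·0.0314274 = 0.019607] × [6.30009e-05] = 1.23526e-06
  p_3 = [C(19,12)·0.44^12·0.56^7 = 50388·5.26541e-05·0.0172709 = 0.0458221] × [0.000335839] = 1.53888e-05
  p_4 = [C(19,12)·0.45^12·0.55^7 = 50388·6.89525e-05·0.0152244 = 0.0528952] × [0.00045584] = 2.41117e-05
Weight by the priors:
  π_1·p_1 = 0.33 × 3.90575e-07 = 1.2889e-07
  π_2·p_2 = 0.17 × 1.23526e-06 = 2.09994e-07
  π_3·p_3 = 0.34 × 1.53888e-05 = 5.23221e-06
  π_4·p_4 = 0.16 × 2.41117e-05 = 3.85788e-06
Sum: 1.2889e-07 + 2.09994e-07 + 5.23221e-06 + 3.85788e-06 = 9.42897e-06
P(Group 4 | x) ≈ 0.409

0.409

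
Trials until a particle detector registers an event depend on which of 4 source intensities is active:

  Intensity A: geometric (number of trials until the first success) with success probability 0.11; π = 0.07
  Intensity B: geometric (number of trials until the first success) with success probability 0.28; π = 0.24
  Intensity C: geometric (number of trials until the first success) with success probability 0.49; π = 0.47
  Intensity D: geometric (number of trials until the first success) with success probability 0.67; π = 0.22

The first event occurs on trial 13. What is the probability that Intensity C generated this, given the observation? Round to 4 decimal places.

Posterior ∝ prior × likelihood, so P(k | x) ∝ P(Z=k) f_k(x); normalise over all components.
Geometric probabilities:
  f_A = 0.11·(1−0.11)^12 = 0.11·0.24699 = 0.0271689
  f_B = 0.28·(1−0.28)^12 = 0.28·0.0194084 = 0.00543435
  f_C = 0.49·(1−0.49)^12 = 0.49·0.000309629 = 0.000151718
  f_D = 0.67·(1−0.67)^12 = 0.67·1.66789e-06 = 1.11749e-06
Unnormalised posteriors:
  P(Z=A)·f_A = 0.07 × 0.0271689 = 0.00190183
  P(Z=B)·f_B = 0.24 × 0.00543435 = 0.00130425
  P(Z=C)·f_C = 0.47 × 0.000151718 = 7.13076e-05
  P(Z=D)·f_D = 0.22 × 1.11749e-06 = 2.45847e-07
Marginal: 0.00190183 + 0.00130425 + 7.13076e-05 + 2.45847e-07 = 0.00327762
So the posterior for Intensity C is 7.13076e-05 / 0.00327762 ≈ 0.0218.

0.0218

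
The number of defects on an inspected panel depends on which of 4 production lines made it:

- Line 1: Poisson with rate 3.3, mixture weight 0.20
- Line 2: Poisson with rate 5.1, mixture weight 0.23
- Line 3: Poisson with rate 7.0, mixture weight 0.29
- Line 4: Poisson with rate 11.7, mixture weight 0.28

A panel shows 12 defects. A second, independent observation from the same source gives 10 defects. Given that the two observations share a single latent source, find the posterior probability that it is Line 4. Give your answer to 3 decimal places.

P(component k | x) = π_k·f_k(x) / marginal(x), where marginal(x) = Σ_j π_j·f_j(x).
Since both observations come from the same component, the likelihood for component k is f_k(x₁)·f_k(x₂).
  p_1 = [0.000128428] × [0.0015567] = 1.99923e-07
  p_2 = [0.00394097] × [0.0200003] = 7.88207e-05
  p_3 = [0.0263498] × [0.0709833] = 0.0018704
  p_4 = [0.113933] × [0.109863] = 0.0125169
Unnormalised posteriors:
  π_1·p_1 = 0.20 × 1.99923e-07 = 3.99846e-08
  π_2·p_2 = 0.23 × 7.88207e-05 = 1.81288e-05
  π_3·p_3 = 0.29 × 0.0018704 = 0.000542416
  π_4·p_4 = 0.28 × 0.0125169 = 0.00350474
Sum: 3.99846e-08 + 1.81288e-05 + 0.000542416 + 0.00350474 = 0.00406533
Responsibility of Line 4: 0.00350474 / 0.00406533 ≈ 0.862

0.862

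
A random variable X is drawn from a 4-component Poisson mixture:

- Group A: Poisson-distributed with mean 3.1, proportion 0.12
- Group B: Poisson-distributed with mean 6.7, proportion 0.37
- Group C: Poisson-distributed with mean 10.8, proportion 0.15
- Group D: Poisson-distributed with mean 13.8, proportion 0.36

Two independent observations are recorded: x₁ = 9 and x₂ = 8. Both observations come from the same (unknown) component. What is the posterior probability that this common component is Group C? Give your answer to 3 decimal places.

0.246

By Bayes' theorem, P(k | x) = w_k f_k(x) / Σ_j w_j f_j(x).
Since both observations come from the same component, the likelihood for component k is f_k(x₁)·f_k(x₂).
  f_A = [0.00328231] × [0.00952928] = 3.1278e-05
  f_B = [0.0922863] × [0.123967] = 0.0114404
  f_C = [0.112375] × [0.093646] = 0.0105235
  f_D = [0.0508025] × [0.0331321] = 0.00168319
Prior × likelihood for each component:
  w_A·f_A = 0.12 × 3.1278e-05 = 3.75336e-06
  w_B·f_B = 0.37 × 0.0114404 = 0.00423296
  w_C·f_C = 0.15 × 0.0105235 = 0.00157852
  w_D·f_D = 0.36 × 0.00168319 = 0.000605948
Sum: 3.75336e-06 + 0.00423296 + 0.00157852 + 0.000605948 = 0.00642118
So the posterior for Group C is 0.00157852 / 0.00642118 ≈ 0.246.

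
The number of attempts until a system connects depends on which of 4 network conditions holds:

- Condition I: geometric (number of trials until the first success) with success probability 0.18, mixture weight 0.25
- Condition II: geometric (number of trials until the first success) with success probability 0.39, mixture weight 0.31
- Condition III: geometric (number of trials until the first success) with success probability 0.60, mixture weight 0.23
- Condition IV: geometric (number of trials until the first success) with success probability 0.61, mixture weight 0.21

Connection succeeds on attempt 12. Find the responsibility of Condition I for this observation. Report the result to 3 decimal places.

Posterior ∝ prior × likelihood, so P(k | x) ∝ π_k f_k(x); normalise over all components.
Evaluate each component's likelihood at the observed value:
  p_I = 0.0202873
  p_II = 0.00169704
  p_III = 2.51658e-05
  p_IV = 1.9366e-05
Multiply by the mixture weights:
  π_I·p_I = 0.25 × 0.0202873 = 0.00507183
  π_II·p_II = 0.31 × 0.00169704 = 0.000526083
  π_III·p_III = 0.23 × 2.51658e-05 = 5.78814e-06
  π_IV·p_IV = 0.21 × 1.9366e-05 = 4.06687e-06
Denominator: 0.00507183 + 0.000526083 + 5.78814e-06 + 4.06687e-06 = 0.00560777
P(Condition I | the observation) = 0.00507183 / 0.00560777 ≈ 0.904

0.904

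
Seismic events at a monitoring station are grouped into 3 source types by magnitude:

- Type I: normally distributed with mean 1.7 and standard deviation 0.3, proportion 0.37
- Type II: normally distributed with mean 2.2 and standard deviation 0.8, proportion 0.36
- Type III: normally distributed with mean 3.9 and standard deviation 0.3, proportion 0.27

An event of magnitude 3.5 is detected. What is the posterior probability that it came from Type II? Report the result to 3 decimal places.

0.245

Apply Bayes' rule: the posterior for each component is proportional to its prior times its likelihood at x.
Normal densities:
  f_I = 2.02529e-08
  f_II = 0.133173
  f_III = 0.5467
Weight by the priors:
  π_I·f_I = 0.37 × 2.02529e-08 = 7.49359e-09
  π_II·f_II = 0.36 × 0.133173 = 0.0479422
  π_III·f_III = 0.27 × 0.5467 = 0.147609
Normaliser: 7.49359e-09 + 0.0479422 + 0.147609 = 0.195551
So the posterior for Type II is 0.0479422 / 0.195551 ≈ 0.245.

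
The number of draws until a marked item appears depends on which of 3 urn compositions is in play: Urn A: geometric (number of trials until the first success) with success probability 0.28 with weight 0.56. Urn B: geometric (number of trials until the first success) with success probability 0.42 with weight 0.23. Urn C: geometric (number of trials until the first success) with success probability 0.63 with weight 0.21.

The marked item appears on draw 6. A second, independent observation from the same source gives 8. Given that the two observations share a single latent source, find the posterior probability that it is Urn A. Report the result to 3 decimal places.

0.935

The responsibility of component k is π_k f_k(x) divided by Σ_j π_j f_j(x).
Since both observations come from the same component, the likelihood for component k is f_k(x₁)·f_k(x₂).
  p_A = [0.0541777] × [0.0280857] = 0.00152162
  p_B = [0.027567] × [0.00927353] = 0.000255643
  p_C = [0.00436867] × [0.000598071] = 2.61277e-06
Weight by the priors:
  π_A·p_A = 0.56 × 0.00152162 = 0.000852107
  π_B·p_B = 0.23 × 0.000255643 = 5.8798e-05
  π_C·p_C = 0.21 × 2.61277e-06 = 5.48682e-07
Marginal: 0.000852107 + 5.8798e-05 + 5.48682e-07 = 0.000911453
Responsibility of Urn A: 0.000852107 / 0.000911453 ≈ 0.935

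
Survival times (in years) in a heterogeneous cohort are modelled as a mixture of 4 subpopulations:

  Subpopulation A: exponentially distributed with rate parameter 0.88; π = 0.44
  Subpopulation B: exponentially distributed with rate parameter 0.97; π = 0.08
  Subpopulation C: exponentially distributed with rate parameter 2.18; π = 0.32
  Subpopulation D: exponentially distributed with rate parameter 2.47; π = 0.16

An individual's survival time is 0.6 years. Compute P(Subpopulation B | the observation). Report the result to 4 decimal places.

0.0788

Apply Bayes' rule: the posterior for each component is proportional to its prior times its likelihood at x.
Component likelihoods at x = 0.6 years:
  p_A = 0.88·e^(−0.88·0.6) = 0.88·e^(−0.5280) = 0.519009
  p_B = 0.97·e^(−0.97·0.6) = 0.97·e^(−0.5820) = 0.542016
  p_C = 2.18·e^(−2.18·0.6) = 2.18·e^(−1.3080) = 0.589385
  p_D = 2.47·e^(−2.47·0.6) = 2.47·e^(−1.4820) = 0.561142
Unnormalised posteriors:
  P(Z=A)·p_A = 0.44 × 0.519009 = 0.228364
  P(Z=B)·p_B = 0.08 × 0.542016 = 0.0433613
  P(Z=C)·p_C = 0.32 × 0.589385 = 0.188603
  P(Z=D)·p_D = 0.16 × 0.561142 = 0.0897827
Denominator: 0.228364 + 0.0433613 + 0.188603 + 0.0897827 = 0.550111
So the posterior for Subpopulation B is 0.0433613 / 0.550111 ≈ 0.0788.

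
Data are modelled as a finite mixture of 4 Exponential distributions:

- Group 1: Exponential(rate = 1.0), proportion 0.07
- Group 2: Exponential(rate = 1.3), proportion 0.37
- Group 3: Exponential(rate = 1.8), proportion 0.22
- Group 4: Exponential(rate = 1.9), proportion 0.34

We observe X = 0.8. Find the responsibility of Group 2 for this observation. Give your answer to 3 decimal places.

Posterior ∝ prior × likelihood, so P(k | x) ∝ w_k f_k(x); normalise over all components.
Evaluate each component's likelihood at the observed value:
  L_1 = 1.0·e^(−1.0·0.8) = 1.0·e^(−0.8000) = 0.449329
  L_2 = 1.3·e^(−1.3·0.8) = 1.3·e^(−1.0400) = 0.459491
  L_3 = 1.8·e^(−1.8·0.8) = 1.8·e^(−1.4400) = 0.42647
  L_4 = 1.9·e^(−1.9·0.8) = 1.9·e^(−1.5200) = 0.415553
Multiply by the mixture weights:
  w_1·L_1 = 0.07 × 0.449329 = 0.031453
  w_2·L_2 = 0.37 × 0.459491 = 0.170012
  w_3·L_3 = 0.22 × 0.42647 = 0.0938234
  w_4·L_4 = 0.34 × 0.415553 = 0.141288
Evidence: 0.031453 + 0.170012 + 0.0938234 + 0.141288 = 0.436576
So the posterior for Group 2 is 0.170012 / 0.436576 ≈ 0.389.

0.389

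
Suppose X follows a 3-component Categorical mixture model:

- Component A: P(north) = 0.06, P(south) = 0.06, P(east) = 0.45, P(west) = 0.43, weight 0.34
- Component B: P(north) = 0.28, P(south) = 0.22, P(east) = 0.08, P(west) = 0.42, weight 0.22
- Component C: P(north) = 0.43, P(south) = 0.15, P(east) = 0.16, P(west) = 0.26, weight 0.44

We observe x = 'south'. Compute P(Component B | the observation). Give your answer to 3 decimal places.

0.359

The responsibility of component k is π_k f_k(x) divided by Σ_j π_j f_j(x).
Evaluate each component's likelihood at the observed value:
  L_A = P(south | comp) = 0.06
  L_B = P(south | comp) = 0.22
  L_C = P(south | comp) = 0.15
Unnormalised posteriors:
  π_A·L_A = 0.34 × 0.06 = 0.0204
  π_B·L_B = 0.22 × 0.22 = 0.0484
  π_C·L_C = 0.44 × 0.15 = 0.066
Evidence: 0.0204 + 0.0484 + 0.066 = 0.1348
Responsibility of Component B: 0.0484 / 0.1348 ≈ 0.359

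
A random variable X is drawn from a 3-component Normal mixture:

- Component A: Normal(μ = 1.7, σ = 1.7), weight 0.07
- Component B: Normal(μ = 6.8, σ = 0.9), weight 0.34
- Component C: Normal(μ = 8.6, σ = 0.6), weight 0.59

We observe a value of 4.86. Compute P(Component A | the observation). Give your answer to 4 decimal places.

P(component k | x) = P(Z=k)·f_k(x) / marginal(x), where marginal(x) = Σ_j P(Z=j)·f_j(x).
Normal densities:
  f_A = 0.0417031
  f_B = 0.0434221
  f_C = 2.4301e-09
Multiply by the mixture weights:
  P(Z=A)·f_A = 0.07 × 0.0417031 = 0.00291922
  P(Z=B)·f_B = 0.34 × 0.0434221 = 0.0147635
  P(Z=C)·f_C = 0.59 × 2.4301e-09 = 1.43376e-09
Evidence: 0.00291922 + 0.0147635 + 1.43376e-09 = 0.0176827
P(Component A | 4.86) = 0.00291922 / 0.0176827 ≈ 0.1651

0.1651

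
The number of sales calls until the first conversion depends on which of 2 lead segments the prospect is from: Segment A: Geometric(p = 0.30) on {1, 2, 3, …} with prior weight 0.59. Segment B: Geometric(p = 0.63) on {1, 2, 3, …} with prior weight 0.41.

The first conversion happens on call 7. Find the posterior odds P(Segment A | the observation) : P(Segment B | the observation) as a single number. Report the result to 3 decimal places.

Since P(k|x) ∝ w_k f_k(x), the posterior odds are w_i f_i(x) / (w_j f_j(x)).
Geometric probabilities:
  p_A = 0.30·(1−0.30)^6 = 0.30·0.117649 = 0.0352947
  p_B = 0.63·(1−0.63)^6 = 0.63·0.00256573 = 0.00161641
0.0208239 / 0.000662727 ≈ 31.421

31.421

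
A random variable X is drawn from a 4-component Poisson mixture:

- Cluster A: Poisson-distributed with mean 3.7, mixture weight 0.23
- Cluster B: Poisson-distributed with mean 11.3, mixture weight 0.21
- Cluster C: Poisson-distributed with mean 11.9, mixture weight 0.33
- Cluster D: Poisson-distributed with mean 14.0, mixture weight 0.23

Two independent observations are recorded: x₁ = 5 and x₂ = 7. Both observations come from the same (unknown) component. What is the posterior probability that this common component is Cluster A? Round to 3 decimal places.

The responsibility of component k is P(Z=k) f_k(x) divided by Σ_j P(Z=j) f_j(x).
Since both observations come from the same component, the likelihood for component k is f_k(x₁)·f_k(x₂).
  f_A = [0.142869] × [0.0465685] = 0.00665319
  f_B = [0.0189969] × [0.0577552] = 0.00109717
  f_C = [0.0135036] × [0.0455296] = 0.000614813
  f_D = [0.0037268] × [0.0173917] = 6.48155e-05
Unnormalised posteriors:
  P(Z=A)·f_A = 0.23 × 0.00665319 = 0.00153023
  P(Z=B)·f_B = 0.21 × 0.00109717 = 0.000230406
  P(Z=C)·f_C = 0.33 × 0.000614813 = 0.000202888
  P(Z=D)·f_D = 0.23 × 6.48155e-05 = 1.49076e-05
Marginal: 0.00153023 + 0.000230406 + 0.000202888 + 1.49076e-05 = 0.00197843
Responsibility of Cluster A: 0.00153023 / 0.00197843 ≈ 0.773

0.773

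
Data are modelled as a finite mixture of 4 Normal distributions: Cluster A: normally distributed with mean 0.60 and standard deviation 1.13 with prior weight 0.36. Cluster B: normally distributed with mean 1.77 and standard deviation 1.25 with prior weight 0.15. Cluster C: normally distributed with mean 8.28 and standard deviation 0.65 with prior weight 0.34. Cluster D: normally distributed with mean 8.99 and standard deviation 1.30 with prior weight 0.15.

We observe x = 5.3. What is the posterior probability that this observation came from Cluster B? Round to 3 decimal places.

The responsibility of component k is w_k f_k(x) divided by Σ_j w_j f_j(x).
Normal densities:
  f_A = (1/(1.13·√(2π)))·exp(−(5.3−0.60)²/(2·1.13²)) = 0.353046·exp(-8.64986) = 6.18368e-05
  f_B = (1/(1.25·√(2π)))·exp(−(5.3−1.77)²/(2·1.25²)) = 0.319154·exp(-3.98749) = 0.0059191
  f_C = (1/(0.65·√(2π)))·exp(−(5.3−8.28)²/(2·0.65²)) = 0.613757·exp(-10.50935) = 1.67434e-05
  f_D = (1/(1.30·√(2π)))·exp(−(5.3−8.99)²/(2·1.30²)) = 0.306879·exp(-4.02843) = 0.00546312
Weight by the priors:
  w_A·f_A = 0.36 × 6.18368e-05 = 2.22613e-05
  w_B·f_B = 0.15 × 0.0059191 = 0.000887866
  w_C·f_C = 0.34 × 1.67434e-05 = 5.69277e-06
  w_D·f_D = 0.15 × 0.00546312 = 0.000819468
Sum: 2.22613e-05 + 0.000887866 + 5.69277e-06 + 0.000819468 = 0.00173529
So the posterior for Cluster B is 0.000887866 / 0.00173529 ≈ 0.512.

0.512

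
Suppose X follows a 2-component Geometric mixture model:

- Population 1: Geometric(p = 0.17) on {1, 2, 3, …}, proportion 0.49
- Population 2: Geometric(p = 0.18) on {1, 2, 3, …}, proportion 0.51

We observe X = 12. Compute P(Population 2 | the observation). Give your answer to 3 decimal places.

0.491

By Bayes' theorem, P(k | x) = w_k f_k(x) / Σ_j w_j f_j(x).
Geometric probabilities:
  f_1 = 0.17·(1−0.17)^11 = 0.17·0.128783 = 0.0218931
  f_2 = 0.18·(1−0.18)^11 = 0.18·0.112707 = 0.0202873
Weight by the priors:
  w_1·f_1 = 0.49 × 0.0218931 = 0.0107276
  w_2·f_2 = 0.51 × 0.0202873 = 0.0103465
Denominator: 0.0107276 + 0.0103465 = 0.0210742
So the posterior for Population 2 is 0.0103465 / 0.0210742 ≈ 0.491.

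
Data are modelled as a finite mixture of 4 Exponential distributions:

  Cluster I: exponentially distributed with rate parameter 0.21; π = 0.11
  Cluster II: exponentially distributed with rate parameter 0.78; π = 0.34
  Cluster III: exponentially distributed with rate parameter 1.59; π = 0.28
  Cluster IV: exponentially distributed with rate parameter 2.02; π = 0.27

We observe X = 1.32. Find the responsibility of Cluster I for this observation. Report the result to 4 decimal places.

Apply Bayes' rule: the posterior for each component is proportional to its prior times its likelihood at x.
Exponential densities:
  p_I = 0.15916
  p_II = 0.278577
  p_III = 0.19494
  p_IV = 0.140394
Weight by the priors:
  P(Z=I)·p_I = 0.11 × 0.15916 = 0.0175076
  P(Z=II)·p_II = 0.34 × 0.278577 = 0.0947161
  P(Z=III)·p_III = 0.28 × 0.19494 = 0.0545831
  P(Z=IV)·p_IV = 0.27 × 0.140394 = 0.0379064
Normaliser: 0.0175076 + 0.0947161 + 0.0545831 + 0.0379064 = 0.204713
So the posterior for Cluster I is 0.0175076 / 0.204713 ≈ 0.0855.

0.0855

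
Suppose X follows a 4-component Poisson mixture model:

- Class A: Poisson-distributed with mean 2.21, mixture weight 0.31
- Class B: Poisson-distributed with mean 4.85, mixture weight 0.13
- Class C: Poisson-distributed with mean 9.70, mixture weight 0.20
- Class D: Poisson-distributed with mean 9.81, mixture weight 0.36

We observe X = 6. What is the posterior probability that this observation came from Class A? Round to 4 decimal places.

0.0880

Apply Bayes' rule: the posterior for each component is proportional to its prior times its likelihood at x.
Component likelihoods at x = 6:
  f_A = e^(−2.21)·2.21^6/6! = 0.0177513
  f_B = e^(−4.85)·4.85^6/6! = 0.141511
  f_C = e^(−9.70)·9.70^6/6! = 0.0708992
  f_D = e^(−9.81)·9.81^6/6! = 0.0679599
Unnormalised posteriors:
  π_A·f_A = 0.31 × 0.0177513 = 0.00550291
  π_B·f_B = 0.13 × 0.141511 = 0.0183964
  π_C·f_C = 0.20 × 0.0708992 = 0.0141798
  π_D·f_D = 0.36 × 0.0679599 = 0.0244656
Sum: 0.00550291 + 0.0183964 + 0.0141798 + 0.0244656 = 0.0625447
P(Class A | x) ≈ 0.0880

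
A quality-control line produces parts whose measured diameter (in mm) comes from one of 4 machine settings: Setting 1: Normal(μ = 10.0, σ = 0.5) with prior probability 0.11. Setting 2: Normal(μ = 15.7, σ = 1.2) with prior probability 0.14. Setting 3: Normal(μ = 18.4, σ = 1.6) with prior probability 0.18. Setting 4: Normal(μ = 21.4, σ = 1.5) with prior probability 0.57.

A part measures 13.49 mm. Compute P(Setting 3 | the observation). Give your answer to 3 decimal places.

0.045

The responsibility of component k is P(Z=k) f_k(x) divided by Σ_j P(Z=j) f_j(x).
Evaluate each component's likelihood at the observed value:
  L_1 = (1/(0.5·√(2π)))·exp(−(13.49−10.0)²/(2·0.5²)) = 0.797885·exp(-24.36020) = 2.10107e-11
  L_2 = (1/(1.2·√(2π)))·exp(−(13.49−15.7)²/(2·1.2²)) = 0.332452·exp(-1.69587) = 0.060985
  L_3 = (1/(1.6·√(2π)))·exp(−(13.49−18.4)²/(2·1.6²)) = 0.249339·exp(-4.70861) = 0.00224836
  L_4 = (1/(1.5·√(2π)))·exp(−(13.49−21.4)²/(2·1.5²)) = 0.265962·exp(-13.90402) = 2.43433e-07
Weight by the priors:
  P(Z=1)·L_1 = 0.11 × 2.10107e-11 = 2.31117e-12
  P(Z=2)·L_2 = 0.14 × 0.060985 = 0.00853789
  P(Z=3)·L_3 = 0.18 × 0.00224836 = 0.000404704
  P(Z=4)·L_4 = 0.57 × 2.43433e-07 = 1.38757e-07
Evidence: 2.31117e-12 + 0.00853789 + 0.000404704 + 1.38757e-07 = 0.00894274
So the posterior for Setting 3 is 0.000404704 / 0.00894274 ≈ 0.045.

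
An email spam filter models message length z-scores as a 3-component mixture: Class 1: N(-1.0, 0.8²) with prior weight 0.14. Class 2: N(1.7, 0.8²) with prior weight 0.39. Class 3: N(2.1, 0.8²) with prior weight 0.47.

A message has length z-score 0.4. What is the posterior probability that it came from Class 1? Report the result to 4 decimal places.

0.1649

Apply Bayes' rule: the posterior for each component is proportional to its prior times its likelihood at x.
Normal densities:
  f_1 = (1/(0.8·√(2π)))·exp(−(0.4−-1.0)²/(2·0.8²)) = 0.498678·exp(-1.53125) = 0.107847
  f_2 = (1/(0.8·√(2π)))·exp(−(0.4−1.7)²/(2·0.8²)) = 0.498678·exp(-1.32031) = 0.133173
  f_3 = (1/(0.8·√(2π)))·exp(−(0.4−2.1)²/(2·0.8²)) = 0.498678·exp(-2.25781) = 0.0521512
Multiply by the mixture weights:
  π_1·f_1 = 0.14 × 0.107847 = 0.0150985
  π_2·f_2 = 0.39 × 0.133173 = 0.0519374
  π_3·f_3 = 0.47 × 0.0521512 = 0.0245111
Marginal: 0.0150985 + 0.0519374 + 0.0245111 = 0.091547
P(Class 1 | x) = 0.0150985 / 0.091547 ≈ 0.1649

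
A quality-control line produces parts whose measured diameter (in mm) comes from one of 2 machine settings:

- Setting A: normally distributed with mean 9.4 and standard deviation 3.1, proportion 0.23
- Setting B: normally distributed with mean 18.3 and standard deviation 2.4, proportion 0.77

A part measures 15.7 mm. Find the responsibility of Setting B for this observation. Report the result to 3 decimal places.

The responsibility of component k is π_k f_k(x) divided by Σ_j π_j f_j(x).
Component likelihoods at x = 15.7 mm:
  L_A = (1/(3.1·√(2π)))·exp(−(15.7−9.4)²/(2·3.1²)) = 0.128691·exp(-2.06504) = 0.0163198
  L_B = (1/(2.4·√(2π)))·exp(−(15.7−18.3)²/(2·2.4²)) = 0.166226·exp(-0.58681) = 0.0924384
Unnormalised posteriors:
  π_A·L_A = 0.23 × 0.0163198 = 0.00375355
  π_B·L_B = 0.77 × 0.0924384 = 0.0711776
Marginal: 0.00375355 + 0.0711776 = 0.0749311
P(Setting B | the observation) = 0.0711776 / 0.0749311 ≈ 0.950

0.950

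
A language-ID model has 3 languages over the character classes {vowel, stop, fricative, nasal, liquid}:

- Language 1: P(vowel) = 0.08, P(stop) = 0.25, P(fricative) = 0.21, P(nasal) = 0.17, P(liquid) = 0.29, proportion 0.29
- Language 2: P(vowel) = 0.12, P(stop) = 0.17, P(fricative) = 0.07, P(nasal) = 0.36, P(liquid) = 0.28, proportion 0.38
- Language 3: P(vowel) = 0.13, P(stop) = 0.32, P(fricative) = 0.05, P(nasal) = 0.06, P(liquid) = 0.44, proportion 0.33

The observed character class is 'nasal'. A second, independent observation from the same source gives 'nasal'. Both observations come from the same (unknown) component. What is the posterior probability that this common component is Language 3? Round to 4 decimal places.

0.0202

Apply Bayes' rule: the posterior for each component is proportional to its prior times its likelihood at x.
Since both observations come from the same component, the likelihood for component k is f_k(x₁)·f_k(x₂).
  L_1 = [P(nasal | comp) = 0.17] × [0.17] = 0.0289
  L_2 = [P(nasal | comp) = 0.36] × [0.36] = 0.1296
  L_3 = [P(nasal | comp) = 0.06] × [0.06] = 0.0036
Prior × likelihood for each component:
  w_1·L_1 = 0.29 × 0.0289 = 0.008381
  w_2·L_2 = 0.38 × 0.1296 = 0.049248
  w_3·L_3 = 0.33 × 0.0036 = 0.001188
Normaliser: 0.008381 + 0.049248 + 0.001188 = 0.058817
P(Language 3 | data) ≈ 0.0202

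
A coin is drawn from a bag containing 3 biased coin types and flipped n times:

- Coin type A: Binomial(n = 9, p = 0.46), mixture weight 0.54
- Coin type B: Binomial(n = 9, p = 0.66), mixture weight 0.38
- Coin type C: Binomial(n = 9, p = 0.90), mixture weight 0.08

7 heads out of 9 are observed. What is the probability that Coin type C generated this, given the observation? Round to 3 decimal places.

P(component k | x) = π_k·f_k(x) / marginal(x), where marginal(x) = Σ_j π_j·f_j(x).
Evaluate each component's likelihood at the observed value:
  f_A = C(9,7)·0.46^7·0.54^2 = 36·0.00435818·0.2916 = 0.0457504
  f_B = C(9,7)·0.66^7·0.34^2 = 36·0.0545516·0.1156 = 0.227022
  f_C = C(9,7)·0.90^7·0.10^2 = 36·0.478297·0.01 = 0.172187
Weight by the priors:
  π_A·f_A = 0.54 × 0.0457504 = 0.0247052
  π_B·f_B = 0.38 × 0.227022 = 0.0862683
  π_C·f_C = 0.08 × 0.172187 = 0.013775
Denominator: 0.0247052 + 0.0862683 + 0.013775 = 0.124749
Responsibility of Coin type C: 0.013775 / 0.124749 ≈ 0.110

0.110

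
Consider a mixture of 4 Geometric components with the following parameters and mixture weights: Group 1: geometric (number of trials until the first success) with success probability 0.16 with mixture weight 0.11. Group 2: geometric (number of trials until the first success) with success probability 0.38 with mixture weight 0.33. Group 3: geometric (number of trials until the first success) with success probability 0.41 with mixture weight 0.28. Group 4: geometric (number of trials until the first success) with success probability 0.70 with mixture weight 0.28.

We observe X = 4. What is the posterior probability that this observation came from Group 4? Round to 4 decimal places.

0.0765

The responsibility of component k is P(Z=k) f_k(x) divided by Σ_j P(Z=j) f_j(x).
Component likelihoods at x = 4:
  f_1 = 0.16·(1−0.16)^3 = 0.16·0.592704 = 0.0948326
  f_2 = 0.38·(1−0.38)^3 = 0.38·0.238328 = 0.0905646
  f_3 = 0.41·(1−0.41)^3 = 0.41·0.205379 = 0.0842054
  f_4 = 0.70·(1−0.70)^3 = 0.70·0.027 = 0.0189
Weight by the priors:
  P(Z=1)·f_1 = 0.11 × 0.0948326 = 0.0104316
  P(Z=2)·f_2 = 0.33 × 0.0905646 = 0.0298863
  P(Z=3)·f_3 = 0.28 × 0.0842054 = 0.0235775
  P(Z=4)·f_4 = 0.28 × 0.0189 = 0.005292
Sum: 0.0104316 + 0.0298863 + 0.0235775 + 0.005292 = 0.0691874
So the posterior for Group 4 is 0.005292 / 0.0691874 ≈ 0.0765.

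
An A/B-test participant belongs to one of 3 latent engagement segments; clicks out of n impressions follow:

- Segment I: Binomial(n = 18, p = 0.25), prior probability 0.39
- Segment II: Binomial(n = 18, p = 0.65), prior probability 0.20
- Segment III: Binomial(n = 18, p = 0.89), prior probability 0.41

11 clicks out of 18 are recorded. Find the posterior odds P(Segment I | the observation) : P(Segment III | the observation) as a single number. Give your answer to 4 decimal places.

Since P(k|x) ∝ P(Z=k) f_k(x), the posterior odds are P(Z=i) f_i(x) / (P(Z=j) f_j(x)).
Binomial probabilities:
  p_I = 0.0010128
  p_II = 0.179175
  p_III = 0.00172105
Odds = (0.39/0.41) × (0.0010128/0.00172105) = 0.95122 × 0.588478 ≈ 0.5598

0.5598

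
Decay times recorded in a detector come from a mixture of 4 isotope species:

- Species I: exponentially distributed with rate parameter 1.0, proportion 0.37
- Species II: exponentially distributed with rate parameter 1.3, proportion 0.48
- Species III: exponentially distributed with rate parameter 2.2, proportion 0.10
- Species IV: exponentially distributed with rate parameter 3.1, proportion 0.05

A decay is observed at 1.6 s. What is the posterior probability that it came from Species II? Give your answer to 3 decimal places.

The responsibility of component k is P(Z=k) f_k(x) divided by Σ_j P(Z=j) f_j(x).
Exponential densities:
  L_I = 0.201897
  L_II = 0.162409
  L_III = 0.0651188
  L_IV = 0.0217401
Multiply by the mixture weights:
  P(Z=I)·L_I = 0.37 × 0.201897 = 0.0747017
  P(Z=II)·L_II = 0.48 × 0.162409 = 0.0779565
  P(Z=III)·L_III = 0.10 × 0.0651188 = 0.00651188
  P(Z=IV)·L_IV = 0.05 × 0.0217401 = 0.001087
Denominator: 0.0747017 + 0.0779565 + 0.00651188 + 0.001087 = 0.160257
Responsibility of Species II: 0.0779565 / 0.160257 ≈ 0.486

0.486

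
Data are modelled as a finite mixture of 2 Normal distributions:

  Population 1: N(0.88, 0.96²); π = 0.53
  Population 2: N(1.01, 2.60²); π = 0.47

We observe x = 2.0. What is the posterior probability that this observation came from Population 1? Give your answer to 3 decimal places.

0.624

P(component k | x) = P(Z=k)·f_k(x) / marginal(x), where marginal(x) = Σ_j P(Z=j)·f_j(x).
Evaluate each component's likelihood at the observed value:
  f_1 = (1/(0.96·√(2π)))·exp(−(2.0−0.88)²/(2·0.96²)) = 0.415565·exp(-0.68056) = 0.210415
  f_2 = (1/(2.60·√(2π)))·exp(−(2.0−1.01)²/(2·2.60²)) = 0.153439·exp(-0.07249) = 0.14271
Prior × likelihood for each component:
  P(Z=1)·f_1 = 0.53 × 0.210415 = 0.11152
  P(Z=2)·f_2 = 0.47 × 0.14271 = 0.0670736
Denominator: 0.11152 + 0.0670736 = 0.178594
P(Population 1 | 2.0) ≈ 0.624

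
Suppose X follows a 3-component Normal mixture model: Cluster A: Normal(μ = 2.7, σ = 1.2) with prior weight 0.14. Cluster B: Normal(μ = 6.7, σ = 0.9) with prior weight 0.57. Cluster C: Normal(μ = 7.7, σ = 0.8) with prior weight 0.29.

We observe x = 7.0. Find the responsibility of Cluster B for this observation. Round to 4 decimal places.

Posterior ∝ prior × likelihood, so P(k | x) ∝ P(Z=k) f_k(x); normalise over all components.
Normal densities:
  f_A = 0.000541375
  f_B = 0.419315
  f_C = 0.340069
Unnormalised posteriors:
  P(Z=A)·f_A = 0.14 × 0.000541375 = 7.57925e-05
  P(Z=B)·f_B = 0.57 × 0.419315 = 0.239009
  P(Z=C)·f_C = 0.29 × 0.340069 = 0.0986199
Normaliser: 7.57925e-05 + 0.239009 + 0.0986199 = 0.337705
P(Cluster B | 7.0) ≈ 0.7077

0.7077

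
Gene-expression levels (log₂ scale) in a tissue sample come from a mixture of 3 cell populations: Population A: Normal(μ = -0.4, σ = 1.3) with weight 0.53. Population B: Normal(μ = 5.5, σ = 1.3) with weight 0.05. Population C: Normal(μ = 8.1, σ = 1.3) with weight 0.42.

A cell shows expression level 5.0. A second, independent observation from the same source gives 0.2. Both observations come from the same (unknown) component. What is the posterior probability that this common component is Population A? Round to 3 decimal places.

Apply Bayes' rule: the posterior for each component is proportional to its prior times its likelihood at x.
Since both observations come from the same component, the likelihood for component k is f_k(x₁)·f_k(x₂).
  f_A = [5.49811e-05] × [0.275874] = 1.51678e-05
  f_B = [0.285] × [7.54565e-05] = 2.15051e-05
  f_C = [0.0178724] × [2.93723e-09] = 5.24953e-11
Prior × likelihood for each component:
  w_A·f_A = 0.53 × 1.51678e-05 = 8.03895e-06
  w_B·f_B = 0.05 × 2.15051e-05 = 1.07525e-06
  w_C·f_C = 0.42 × 5.24953e-11 = 2.2048e-11
Marginal: 8.03895e-06 + 1.07525e-06 + 2.2048e-11 = 9.11423e-06
So the posterior for Population A is 8.03895e-06 / 9.11423e-06 ≈ 0.882.

0.882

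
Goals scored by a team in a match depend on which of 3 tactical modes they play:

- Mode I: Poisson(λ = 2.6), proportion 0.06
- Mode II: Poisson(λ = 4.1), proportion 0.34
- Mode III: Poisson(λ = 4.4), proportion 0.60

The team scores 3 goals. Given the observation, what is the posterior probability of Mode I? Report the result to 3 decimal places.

0.072

The responsibility of component k is w_k f_k(x) divided by Σ_j w_j f_j(x).
Poisson probabilities:
  p_I = e^(−2.6)·2.6^3/3! = 0.217572
  p_II = e^(−4.1)·4.1^3/3! = 0.190368
  p_III = e^(−4.4)·4.4^3/3! = 0.174305
Prior × likelihood for each component:
  w_I·p_I = 0.06 × 0.217572 = 0.0130543
  w_II·p_II = 0.34 × 0.190368 = 0.064725
  w_III·p_III = 0.60 × 0.174305 = 0.104583
Evidence: 0.0130543 + 0.064725 + 0.104583 = 0.182363
Responsibility of Mode I: 0.0130543 / 0.182363 ≈ 0.072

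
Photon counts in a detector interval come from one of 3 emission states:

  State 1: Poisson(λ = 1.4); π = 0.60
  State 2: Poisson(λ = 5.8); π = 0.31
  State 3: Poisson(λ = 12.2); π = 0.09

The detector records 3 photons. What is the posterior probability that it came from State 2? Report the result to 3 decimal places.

Apply Bayes' rule: the posterior for each component is proportional to its prior times its likelihood at x.
Poisson probabilities:
  f_1 = e^(−1.4)·1.4^3/3! = 0.112777
  f_2 = e^(−5.8)·5.8^3/3! = 0.098452
  f_3 = e^(−12.2)·12.2^3/3! = 0.00152242
Multiply by the mixture weights:
  π_1·f_1 = 0.60 × 0.112777 = 0.0676662
  π_2·f_2 = 0.31 × 0.098452 = 0.0305201
  π_3·f_3 = 0.09 × 0.00152242 = 0.000137018
Sum: 0.0676662 + 0.0305201 + 0.000137018 = 0.0983234
So the posterior for State 2 is 0.0305201 / 0.0983234 ≈ 0.310.

0.310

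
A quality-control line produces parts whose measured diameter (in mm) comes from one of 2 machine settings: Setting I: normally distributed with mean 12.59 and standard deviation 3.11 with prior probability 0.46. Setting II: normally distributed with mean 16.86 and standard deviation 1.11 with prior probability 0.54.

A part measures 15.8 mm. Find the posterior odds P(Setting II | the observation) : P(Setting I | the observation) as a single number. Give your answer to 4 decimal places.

Posterior odds = (P(Z=i) f_i(x)) / (P(Z=j) f_j(x)); the normalising sum cancels.
Evaluate each component's likelihood at the observed value:
  f_I = (1/(3.11·√(2π)))·exp(−(15.8−12.59)²/(2·3.11²)) = 0.128277·exp(-0.53267) = 0.0753032
  f_II = (1/(1.11·√(2π)))·exp(−(15.8−16.86)²/(2·1.11²)) = 0.359407·exp(-0.45597) = 0.227804
0.123014 / 0.0346395 ≈ 3.5513

3.5513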